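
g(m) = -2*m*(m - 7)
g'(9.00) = -22.00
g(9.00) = -36.00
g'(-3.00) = 26.00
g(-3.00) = -60.00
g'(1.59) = 7.64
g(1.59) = 17.20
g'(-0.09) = 14.36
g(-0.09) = -1.28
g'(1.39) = 8.44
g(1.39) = 15.60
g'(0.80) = 10.80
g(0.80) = 9.92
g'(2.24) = 5.04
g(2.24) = 21.32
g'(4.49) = -3.96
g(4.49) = 22.54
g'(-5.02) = 34.08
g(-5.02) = -120.68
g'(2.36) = 4.56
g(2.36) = 21.90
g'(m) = 14 - 4*m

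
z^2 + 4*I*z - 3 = (z + I)*(z + 3*I)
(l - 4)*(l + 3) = l^2 - l - 12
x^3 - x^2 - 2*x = x*(x - 2)*(x + 1)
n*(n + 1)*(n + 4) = n^3 + 5*n^2 + 4*n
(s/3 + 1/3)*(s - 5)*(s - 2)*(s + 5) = s^4/3 - s^3/3 - 9*s^2 + 25*s/3 + 50/3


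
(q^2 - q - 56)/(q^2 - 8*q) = (q + 7)/q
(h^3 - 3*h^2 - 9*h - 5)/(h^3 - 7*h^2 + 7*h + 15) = (h + 1)/(h - 3)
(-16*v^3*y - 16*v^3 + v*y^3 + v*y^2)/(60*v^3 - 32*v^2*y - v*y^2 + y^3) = v*(-16*v^2*y - 16*v^2 + y^3 + y^2)/(60*v^3 - 32*v^2*y - v*y^2 + y^3)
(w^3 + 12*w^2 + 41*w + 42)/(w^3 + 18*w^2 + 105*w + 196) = (w^2 + 5*w + 6)/(w^2 + 11*w + 28)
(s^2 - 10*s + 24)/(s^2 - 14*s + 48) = (s - 4)/(s - 8)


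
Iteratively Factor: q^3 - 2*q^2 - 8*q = (q)*(q^2 - 2*q - 8) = q*(q - 4)*(q + 2)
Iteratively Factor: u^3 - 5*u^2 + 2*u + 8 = (u + 1)*(u^2 - 6*u + 8) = (u - 4)*(u + 1)*(u - 2)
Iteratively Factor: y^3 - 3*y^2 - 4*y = (y + 1)*(y^2 - 4*y) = (y - 4)*(y + 1)*(y)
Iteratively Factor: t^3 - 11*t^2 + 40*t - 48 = (t - 3)*(t^2 - 8*t + 16) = (t - 4)*(t - 3)*(t - 4)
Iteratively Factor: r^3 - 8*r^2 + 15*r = (r)*(r^2 - 8*r + 15) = r*(r - 3)*(r - 5)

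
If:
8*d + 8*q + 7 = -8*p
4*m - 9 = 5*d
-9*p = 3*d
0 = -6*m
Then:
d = -9/5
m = 0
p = 3/5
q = 13/40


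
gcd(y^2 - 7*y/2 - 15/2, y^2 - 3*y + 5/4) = 1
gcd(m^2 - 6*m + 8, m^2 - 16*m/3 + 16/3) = m - 4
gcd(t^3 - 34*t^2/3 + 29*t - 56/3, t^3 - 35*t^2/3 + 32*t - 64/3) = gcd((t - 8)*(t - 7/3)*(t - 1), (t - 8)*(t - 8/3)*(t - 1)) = t^2 - 9*t + 8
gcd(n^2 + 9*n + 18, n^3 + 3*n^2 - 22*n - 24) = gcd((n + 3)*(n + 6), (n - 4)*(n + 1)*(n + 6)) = n + 6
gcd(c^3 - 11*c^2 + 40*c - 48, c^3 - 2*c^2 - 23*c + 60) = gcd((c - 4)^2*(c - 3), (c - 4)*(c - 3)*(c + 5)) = c^2 - 7*c + 12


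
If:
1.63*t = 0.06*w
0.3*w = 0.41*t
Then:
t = 0.00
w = 0.00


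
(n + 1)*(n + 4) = n^2 + 5*n + 4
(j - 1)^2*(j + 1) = j^3 - j^2 - j + 1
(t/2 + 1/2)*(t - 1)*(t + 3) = t^3/2 + 3*t^2/2 - t/2 - 3/2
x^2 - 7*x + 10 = (x - 5)*(x - 2)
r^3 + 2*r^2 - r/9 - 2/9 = (r - 1/3)*(r + 1/3)*(r + 2)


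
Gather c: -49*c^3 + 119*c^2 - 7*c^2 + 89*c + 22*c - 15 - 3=-49*c^3 + 112*c^2 + 111*c - 18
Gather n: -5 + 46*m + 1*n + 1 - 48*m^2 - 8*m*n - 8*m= -48*m^2 + 38*m + n*(1 - 8*m) - 4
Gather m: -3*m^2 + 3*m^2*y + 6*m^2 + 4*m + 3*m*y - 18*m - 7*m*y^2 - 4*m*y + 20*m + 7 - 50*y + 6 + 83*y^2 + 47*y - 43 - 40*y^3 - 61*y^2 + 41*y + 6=m^2*(3*y + 3) + m*(-7*y^2 - y + 6) - 40*y^3 + 22*y^2 + 38*y - 24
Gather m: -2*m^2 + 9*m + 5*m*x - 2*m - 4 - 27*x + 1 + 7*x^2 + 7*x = -2*m^2 + m*(5*x + 7) + 7*x^2 - 20*x - 3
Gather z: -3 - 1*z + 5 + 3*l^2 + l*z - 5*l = 3*l^2 - 5*l + z*(l - 1) + 2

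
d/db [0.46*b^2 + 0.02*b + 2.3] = 0.92*b + 0.02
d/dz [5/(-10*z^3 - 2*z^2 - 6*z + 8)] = 5*(15*z^2 + 2*z + 3)/(2*(5*z^3 + z^2 + 3*z - 4)^2)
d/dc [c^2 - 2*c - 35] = 2*c - 2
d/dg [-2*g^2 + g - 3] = 1 - 4*g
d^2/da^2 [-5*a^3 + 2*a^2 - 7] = 4 - 30*a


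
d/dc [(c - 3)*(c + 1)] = 2*c - 2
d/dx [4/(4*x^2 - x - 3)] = 4*(1 - 8*x)/(-4*x^2 + x + 3)^2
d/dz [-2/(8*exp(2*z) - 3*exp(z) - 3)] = (32*exp(z) - 6)*exp(z)/(-8*exp(2*z) + 3*exp(z) + 3)^2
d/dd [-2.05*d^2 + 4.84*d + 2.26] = 4.84 - 4.1*d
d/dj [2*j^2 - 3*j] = 4*j - 3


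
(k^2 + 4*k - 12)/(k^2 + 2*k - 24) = (k - 2)/(k - 4)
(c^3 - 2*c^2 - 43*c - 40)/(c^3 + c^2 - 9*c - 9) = (c^2 - 3*c - 40)/(c^2 - 9)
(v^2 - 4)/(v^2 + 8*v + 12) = (v - 2)/(v + 6)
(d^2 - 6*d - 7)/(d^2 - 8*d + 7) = (d + 1)/(d - 1)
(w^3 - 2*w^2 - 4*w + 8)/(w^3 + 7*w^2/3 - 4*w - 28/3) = 3*(w - 2)/(3*w + 7)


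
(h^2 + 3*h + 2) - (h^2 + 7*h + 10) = -4*h - 8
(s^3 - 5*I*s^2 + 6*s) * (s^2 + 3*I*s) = s^5 - 2*I*s^4 + 21*s^3 + 18*I*s^2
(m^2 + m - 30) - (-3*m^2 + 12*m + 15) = 4*m^2 - 11*m - 45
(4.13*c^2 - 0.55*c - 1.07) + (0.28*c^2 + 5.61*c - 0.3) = 4.41*c^2 + 5.06*c - 1.37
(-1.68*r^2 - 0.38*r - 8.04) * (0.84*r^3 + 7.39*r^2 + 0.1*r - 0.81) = -1.4112*r^5 - 12.7344*r^4 - 9.7298*r^3 - 58.0928*r^2 - 0.4962*r + 6.5124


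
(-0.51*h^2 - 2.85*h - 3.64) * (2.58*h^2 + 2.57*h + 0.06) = -1.3158*h^4 - 8.6637*h^3 - 16.7463*h^2 - 9.5258*h - 0.2184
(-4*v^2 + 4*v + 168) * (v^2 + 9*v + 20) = -4*v^4 - 32*v^3 + 124*v^2 + 1592*v + 3360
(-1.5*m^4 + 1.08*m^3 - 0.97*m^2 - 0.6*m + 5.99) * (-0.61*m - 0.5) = 0.915*m^5 + 0.0911999999999999*m^4 + 0.0517*m^3 + 0.851*m^2 - 3.3539*m - 2.995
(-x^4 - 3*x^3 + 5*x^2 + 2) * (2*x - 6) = -2*x^5 + 28*x^3 - 30*x^2 + 4*x - 12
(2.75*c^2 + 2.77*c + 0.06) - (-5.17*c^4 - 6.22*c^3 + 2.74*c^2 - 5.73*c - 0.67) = 5.17*c^4 + 6.22*c^3 + 0.00999999999999979*c^2 + 8.5*c + 0.73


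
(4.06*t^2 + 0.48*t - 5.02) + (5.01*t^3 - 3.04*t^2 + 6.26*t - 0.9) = 5.01*t^3 + 1.02*t^2 + 6.74*t - 5.92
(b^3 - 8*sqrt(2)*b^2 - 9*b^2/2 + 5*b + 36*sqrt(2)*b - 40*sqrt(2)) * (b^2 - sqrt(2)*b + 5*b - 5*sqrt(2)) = b^5 - 9*sqrt(2)*b^4 + b^4/2 - 9*sqrt(2)*b^3/2 - 3*b^3/2 + 33*b^2 + 315*sqrt(2)*b^2/2 - 225*sqrt(2)*b - 280*b + 400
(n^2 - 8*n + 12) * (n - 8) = n^3 - 16*n^2 + 76*n - 96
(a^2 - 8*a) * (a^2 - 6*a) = a^4 - 14*a^3 + 48*a^2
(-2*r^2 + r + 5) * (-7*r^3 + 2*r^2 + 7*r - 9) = 14*r^5 - 11*r^4 - 47*r^3 + 35*r^2 + 26*r - 45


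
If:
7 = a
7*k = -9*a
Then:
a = 7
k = -9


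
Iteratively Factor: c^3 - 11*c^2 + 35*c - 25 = (c - 5)*(c^2 - 6*c + 5) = (c - 5)*(c - 1)*(c - 5)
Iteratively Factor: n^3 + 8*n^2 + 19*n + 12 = (n + 1)*(n^2 + 7*n + 12) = (n + 1)*(n + 4)*(n + 3)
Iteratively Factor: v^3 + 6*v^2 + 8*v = (v + 4)*(v^2 + 2*v) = v*(v + 4)*(v + 2)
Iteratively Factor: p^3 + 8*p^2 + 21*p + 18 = (p + 3)*(p^2 + 5*p + 6) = (p + 3)^2*(p + 2)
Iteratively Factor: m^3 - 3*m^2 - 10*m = (m)*(m^2 - 3*m - 10) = m*(m + 2)*(m - 5)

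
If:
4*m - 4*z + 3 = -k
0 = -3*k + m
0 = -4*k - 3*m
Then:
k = 0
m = 0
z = 3/4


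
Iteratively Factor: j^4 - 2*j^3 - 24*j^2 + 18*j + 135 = (j + 3)*(j^3 - 5*j^2 - 9*j + 45) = (j - 5)*(j + 3)*(j^2 - 9) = (j - 5)*(j + 3)^2*(j - 3)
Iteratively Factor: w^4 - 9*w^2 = (w - 3)*(w^3 + 3*w^2) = w*(w - 3)*(w^2 + 3*w) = w*(w - 3)*(w + 3)*(w)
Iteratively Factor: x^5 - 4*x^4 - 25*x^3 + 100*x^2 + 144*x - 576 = (x + 3)*(x^4 - 7*x^3 - 4*x^2 + 112*x - 192) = (x - 3)*(x + 3)*(x^3 - 4*x^2 - 16*x + 64) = (x - 3)*(x + 3)*(x + 4)*(x^2 - 8*x + 16) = (x - 4)*(x - 3)*(x + 3)*(x + 4)*(x - 4)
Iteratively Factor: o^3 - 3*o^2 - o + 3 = (o - 3)*(o^2 - 1) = (o - 3)*(o + 1)*(o - 1)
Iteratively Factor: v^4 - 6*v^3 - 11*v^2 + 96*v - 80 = (v - 4)*(v^3 - 2*v^2 - 19*v + 20) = (v - 4)*(v + 4)*(v^2 - 6*v + 5) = (v - 4)*(v - 1)*(v + 4)*(v - 5)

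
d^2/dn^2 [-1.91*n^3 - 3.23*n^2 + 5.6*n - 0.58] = -11.46*n - 6.46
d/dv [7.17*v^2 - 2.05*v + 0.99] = 14.34*v - 2.05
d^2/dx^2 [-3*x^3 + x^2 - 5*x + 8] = 2 - 18*x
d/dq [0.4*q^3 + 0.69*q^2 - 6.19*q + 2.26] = 1.2*q^2 + 1.38*q - 6.19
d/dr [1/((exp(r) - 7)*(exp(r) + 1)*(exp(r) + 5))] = -((exp(r) - 7)*(exp(r) + 1) + (exp(r) - 7)*(exp(r) + 5) + (exp(r) + 1)*(exp(r) + 5))/(4*(exp(r) - 7)^2*(exp(r) + 5)^2*cosh(r/2)^2)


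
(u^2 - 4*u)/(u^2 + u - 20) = u/(u + 5)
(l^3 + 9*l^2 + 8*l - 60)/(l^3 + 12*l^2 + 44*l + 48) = (l^2 + 3*l - 10)/(l^2 + 6*l + 8)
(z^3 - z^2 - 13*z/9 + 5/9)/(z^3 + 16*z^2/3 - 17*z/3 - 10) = (z - 1/3)/(z + 6)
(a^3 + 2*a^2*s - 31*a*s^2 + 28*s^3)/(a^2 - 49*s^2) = (-a^2 + 5*a*s - 4*s^2)/(-a + 7*s)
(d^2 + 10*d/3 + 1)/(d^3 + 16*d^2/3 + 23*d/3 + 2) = 1/(d + 2)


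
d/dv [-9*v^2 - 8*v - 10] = -18*v - 8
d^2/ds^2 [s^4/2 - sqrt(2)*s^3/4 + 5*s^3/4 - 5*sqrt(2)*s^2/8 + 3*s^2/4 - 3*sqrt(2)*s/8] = 6*s^2 - 3*sqrt(2)*s/2 + 15*s/2 - 5*sqrt(2)/4 + 3/2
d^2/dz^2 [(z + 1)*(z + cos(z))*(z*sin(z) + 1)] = -z^3*sin(z) - z^2*sin(z) - 2*z^2*sin(2*z) + 6*z^2*cos(z) + 6*z*sin(z) - 2*z*sin(2*z) + 3*z*cos(z) + 4*z*cos(2*z) + sin(2*z) - cos(z) + 2*cos(2*z) + 2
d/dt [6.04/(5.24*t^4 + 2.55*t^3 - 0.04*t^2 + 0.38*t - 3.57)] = (-126.5984*t^3 - 46.206*t^2 + 0.4832*t - 2.2952)/(5.24*t^4 + 2.55*t^3 - 0.04*t^2 + 0.38*t - 3.57)^2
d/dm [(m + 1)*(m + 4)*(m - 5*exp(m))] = -5*m^2*exp(m) + 3*m^2 - 35*m*exp(m) + 10*m - 45*exp(m) + 4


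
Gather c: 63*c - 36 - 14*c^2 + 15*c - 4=-14*c^2 + 78*c - 40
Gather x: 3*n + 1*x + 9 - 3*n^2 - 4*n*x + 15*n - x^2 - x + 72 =-3*n^2 - 4*n*x + 18*n - x^2 + 81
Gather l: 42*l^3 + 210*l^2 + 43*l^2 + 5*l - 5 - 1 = 42*l^3 + 253*l^2 + 5*l - 6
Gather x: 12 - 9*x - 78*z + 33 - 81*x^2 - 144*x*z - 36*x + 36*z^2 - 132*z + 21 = -81*x^2 + x*(-144*z - 45) + 36*z^2 - 210*z + 66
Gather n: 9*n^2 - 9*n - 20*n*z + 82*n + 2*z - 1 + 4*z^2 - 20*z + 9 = 9*n^2 + n*(73 - 20*z) + 4*z^2 - 18*z + 8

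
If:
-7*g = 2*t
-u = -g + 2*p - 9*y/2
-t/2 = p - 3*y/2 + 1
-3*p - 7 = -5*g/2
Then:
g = -18*y/11 - 16/11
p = -15*y/11 - 39/11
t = 63*y/11 + 56/11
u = 123*y/22 + 62/11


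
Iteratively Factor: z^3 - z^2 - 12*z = (z - 4)*(z^2 + 3*z) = (z - 4)*(z + 3)*(z)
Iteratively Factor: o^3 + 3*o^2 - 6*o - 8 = (o + 4)*(o^2 - o - 2) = (o - 2)*(o + 4)*(o + 1)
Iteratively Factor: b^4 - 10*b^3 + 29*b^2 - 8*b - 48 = (b - 4)*(b^3 - 6*b^2 + 5*b + 12) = (b - 4)*(b - 3)*(b^2 - 3*b - 4) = (b - 4)^2*(b - 3)*(b + 1)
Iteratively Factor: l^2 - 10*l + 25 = (l - 5)*(l - 5)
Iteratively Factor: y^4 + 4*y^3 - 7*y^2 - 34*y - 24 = (y + 1)*(y^3 + 3*y^2 - 10*y - 24) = (y + 1)*(y + 2)*(y^2 + y - 12) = (y - 3)*(y + 1)*(y + 2)*(y + 4)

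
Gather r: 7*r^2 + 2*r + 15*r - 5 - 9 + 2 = 7*r^2 + 17*r - 12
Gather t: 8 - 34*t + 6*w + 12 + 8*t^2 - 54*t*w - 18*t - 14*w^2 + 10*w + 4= 8*t^2 + t*(-54*w - 52) - 14*w^2 + 16*w + 24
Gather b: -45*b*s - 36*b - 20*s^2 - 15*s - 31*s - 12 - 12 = b*(-45*s - 36) - 20*s^2 - 46*s - 24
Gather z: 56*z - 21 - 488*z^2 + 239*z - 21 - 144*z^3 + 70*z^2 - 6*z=-144*z^3 - 418*z^2 + 289*z - 42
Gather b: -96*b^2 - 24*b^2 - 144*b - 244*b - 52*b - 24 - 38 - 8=-120*b^2 - 440*b - 70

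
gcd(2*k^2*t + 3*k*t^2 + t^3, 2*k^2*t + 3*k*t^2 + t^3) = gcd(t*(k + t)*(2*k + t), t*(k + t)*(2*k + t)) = 2*k^2*t + 3*k*t^2 + t^3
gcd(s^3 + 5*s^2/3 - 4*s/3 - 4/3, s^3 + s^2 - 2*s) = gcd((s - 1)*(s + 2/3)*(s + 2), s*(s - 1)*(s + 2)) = s^2 + s - 2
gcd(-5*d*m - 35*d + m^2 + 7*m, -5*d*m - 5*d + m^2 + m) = 5*d - m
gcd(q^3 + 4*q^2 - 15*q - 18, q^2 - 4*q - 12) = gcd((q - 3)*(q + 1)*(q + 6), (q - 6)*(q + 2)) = 1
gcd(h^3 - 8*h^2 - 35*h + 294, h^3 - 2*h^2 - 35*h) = h - 7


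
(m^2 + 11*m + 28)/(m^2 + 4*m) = (m + 7)/m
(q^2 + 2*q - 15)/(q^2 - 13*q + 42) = (q^2 + 2*q - 15)/(q^2 - 13*q + 42)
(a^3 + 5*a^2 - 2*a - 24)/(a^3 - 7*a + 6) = (a + 4)/(a - 1)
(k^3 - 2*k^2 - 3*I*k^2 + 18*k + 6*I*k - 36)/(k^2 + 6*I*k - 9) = (k^2 + k*(-2 - 6*I) + 12*I)/(k + 3*I)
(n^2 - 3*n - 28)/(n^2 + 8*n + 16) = (n - 7)/(n + 4)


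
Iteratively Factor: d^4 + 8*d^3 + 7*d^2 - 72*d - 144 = (d - 3)*(d^3 + 11*d^2 + 40*d + 48) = (d - 3)*(d + 4)*(d^2 + 7*d + 12) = (d - 3)*(d + 4)^2*(d + 3)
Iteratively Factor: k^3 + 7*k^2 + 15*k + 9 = (k + 3)*(k^2 + 4*k + 3) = (k + 1)*(k + 3)*(k + 3)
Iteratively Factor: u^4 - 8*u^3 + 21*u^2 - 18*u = (u - 2)*(u^3 - 6*u^2 + 9*u) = u*(u - 2)*(u^2 - 6*u + 9) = u*(u - 3)*(u - 2)*(u - 3)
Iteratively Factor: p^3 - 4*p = (p - 2)*(p^2 + 2*p) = (p - 2)*(p + 2)*(p)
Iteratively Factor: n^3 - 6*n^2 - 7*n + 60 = (n - 4)*(n^2 - 2*n - 15) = (n - 5)*(n - 4)*(n + 3)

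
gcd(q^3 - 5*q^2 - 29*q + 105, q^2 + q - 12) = q - 3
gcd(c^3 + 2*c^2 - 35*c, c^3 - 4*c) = c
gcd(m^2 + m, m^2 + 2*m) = m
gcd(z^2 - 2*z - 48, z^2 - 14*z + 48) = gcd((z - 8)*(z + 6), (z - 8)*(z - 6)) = z - 8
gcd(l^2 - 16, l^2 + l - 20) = l - 4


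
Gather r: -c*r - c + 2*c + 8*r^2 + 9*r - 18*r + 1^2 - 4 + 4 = c + 8*r^2 + r*(-c - 9) + 1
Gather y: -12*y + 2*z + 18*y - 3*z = 6*y - z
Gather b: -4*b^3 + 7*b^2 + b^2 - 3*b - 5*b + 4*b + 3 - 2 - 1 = -4*b^3 + 8*b^2 - 4*b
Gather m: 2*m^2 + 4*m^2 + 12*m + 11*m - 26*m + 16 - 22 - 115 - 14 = 6*m^2 - 3*m - 135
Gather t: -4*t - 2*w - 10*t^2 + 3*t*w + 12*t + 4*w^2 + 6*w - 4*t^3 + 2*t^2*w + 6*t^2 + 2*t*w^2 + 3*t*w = -4*t^3 + t^2*(2*w - 4) + t*(2*w^2 + 6*w + 8) + 4*w^2 + 4*w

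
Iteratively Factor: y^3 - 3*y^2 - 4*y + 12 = (y - 2)*(y^2 - y - 6) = (y - 3)*(y - 2)*(y + 2)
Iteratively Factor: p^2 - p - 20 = (p + 4)*(p - 5)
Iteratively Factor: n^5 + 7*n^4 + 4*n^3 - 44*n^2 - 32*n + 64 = (n - 1)*(n^4 + 8*n^3 + 12*n^2 - 32*n - 64) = (n - 1)*(n + 2)*(n^3 + 6*n^2 - 32) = (n - 2)*(n - 1)*(n + 2)*(n^2 + 8*n + 16) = (n - 2)*(n - 1)*(n + 2)*(n + 4)*(n + 4)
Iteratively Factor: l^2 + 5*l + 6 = (l + 2)*(l + 3)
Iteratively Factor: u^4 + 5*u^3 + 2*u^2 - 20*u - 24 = (u - 2)*(u^3 + 7*u^2 + 16*u + 12) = (u - 2)*(u + 2)*(u^2 + 5*u + 6) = (u - 2)*(u + 2)*(u + 3)*(u + 2)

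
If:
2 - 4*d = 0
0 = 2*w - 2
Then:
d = 1/2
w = 1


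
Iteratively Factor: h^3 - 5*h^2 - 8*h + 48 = (h - 4)*(h^2 - h - 12) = (h - 4)^2*(h + 3)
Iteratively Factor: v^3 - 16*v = (v)*(v^2 - 16) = v*(v - 4)*(v + 4)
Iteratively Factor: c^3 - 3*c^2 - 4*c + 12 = (c + 2)*(c^2 - 5*c + 6) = (c - 3)*(c + 2)*(c - 2)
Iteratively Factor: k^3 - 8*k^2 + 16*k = (k)*(k^2 - 8*k + 16) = k*(k - 4)*(k - 4)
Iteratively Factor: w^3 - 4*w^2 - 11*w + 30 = (w - 2)*(w^2 - 2*w - 15) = (w - 2)*(w + 3)*(w - 5)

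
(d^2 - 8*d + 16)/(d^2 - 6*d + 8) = (d - 4)/(d - 2)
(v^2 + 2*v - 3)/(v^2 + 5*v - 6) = (v + 3)/(v + 6)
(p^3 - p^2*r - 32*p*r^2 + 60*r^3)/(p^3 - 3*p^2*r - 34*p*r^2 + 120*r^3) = (p - 2*r)/(p - 4*r)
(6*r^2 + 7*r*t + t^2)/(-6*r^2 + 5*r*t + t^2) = (-r - t)/(r - t)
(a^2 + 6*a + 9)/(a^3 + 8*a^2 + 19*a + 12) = (a + 3)/(a^2 + 5*a + 4)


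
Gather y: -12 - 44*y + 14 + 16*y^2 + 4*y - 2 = 16*y^2 - 40*y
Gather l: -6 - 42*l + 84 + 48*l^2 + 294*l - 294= 48*l^2 + 252*l - 216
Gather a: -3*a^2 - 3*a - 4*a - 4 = -3*a^2 - 7*a - 4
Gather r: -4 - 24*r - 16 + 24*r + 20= 0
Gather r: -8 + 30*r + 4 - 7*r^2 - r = -7*r^2 + 29*r - 4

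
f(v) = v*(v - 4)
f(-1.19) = 6.18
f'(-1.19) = -6.38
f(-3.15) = 22.52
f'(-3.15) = -10.30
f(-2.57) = 16.88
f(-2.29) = 14.40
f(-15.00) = 285.00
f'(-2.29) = -8.58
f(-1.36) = 7.29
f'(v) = 2*v - 4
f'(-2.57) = -9.14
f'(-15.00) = -34.00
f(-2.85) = 19.52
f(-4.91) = 43.75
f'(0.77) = -2.46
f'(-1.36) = -6.72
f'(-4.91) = -13.82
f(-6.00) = 60.00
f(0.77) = -2.49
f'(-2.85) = -9.70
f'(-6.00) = -16.00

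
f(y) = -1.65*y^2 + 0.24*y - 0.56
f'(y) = 0.24 - 3.3*y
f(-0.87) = -2.02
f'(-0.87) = 3.11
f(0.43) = -0.76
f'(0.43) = -1.18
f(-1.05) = -2.63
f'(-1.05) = 3.70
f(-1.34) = -3.84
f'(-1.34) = 4.66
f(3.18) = -16.48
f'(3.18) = -10.25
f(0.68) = -1.16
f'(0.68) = -2.00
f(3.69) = -22.14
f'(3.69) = -11.94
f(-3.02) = -16.33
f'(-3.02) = 10.21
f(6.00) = -58.52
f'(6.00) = -19.56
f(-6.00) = -61.40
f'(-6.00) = 20.04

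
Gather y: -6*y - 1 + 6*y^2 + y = 6*y^2 - 5*y - 1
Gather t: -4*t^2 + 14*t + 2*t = -4*t^2 + 16*t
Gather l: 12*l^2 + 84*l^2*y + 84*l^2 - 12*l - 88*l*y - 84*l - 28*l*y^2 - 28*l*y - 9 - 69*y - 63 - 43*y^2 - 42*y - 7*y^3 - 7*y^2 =l^2*(84*y + 96) + l*(-28*y^2 - 116*y - 96) - 7*y^3 - 50*y^2 - 111*y - 72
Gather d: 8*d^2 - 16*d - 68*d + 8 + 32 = 8*d^2 - 84*d + 40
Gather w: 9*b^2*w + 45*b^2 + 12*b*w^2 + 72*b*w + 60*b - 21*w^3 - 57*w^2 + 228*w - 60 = 45*b^2 + 60*b - 21*w^3 + w^2*(12*b - 57) + w*(9*b^2 + 72*b + 228) - 60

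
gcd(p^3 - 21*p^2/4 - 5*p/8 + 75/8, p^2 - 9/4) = p - 3/2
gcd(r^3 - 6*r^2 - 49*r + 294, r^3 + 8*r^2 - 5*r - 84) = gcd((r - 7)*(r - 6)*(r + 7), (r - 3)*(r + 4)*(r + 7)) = r + 7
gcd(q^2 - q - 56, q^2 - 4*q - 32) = q - 8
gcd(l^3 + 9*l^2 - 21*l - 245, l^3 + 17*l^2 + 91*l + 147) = l^2 + 14*l + 49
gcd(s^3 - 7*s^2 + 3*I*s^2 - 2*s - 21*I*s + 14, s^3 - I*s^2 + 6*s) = s + 2*I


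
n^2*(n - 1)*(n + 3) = n^4 + 2*n^3 - 3*n^2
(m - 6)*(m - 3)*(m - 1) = m^3 - 10*m^2 + 27*m - 18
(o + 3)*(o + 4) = o^2 + 7*o + 12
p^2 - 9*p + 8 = (p - 8)*(p - 1)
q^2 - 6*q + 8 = (q - 4)*(q - 2)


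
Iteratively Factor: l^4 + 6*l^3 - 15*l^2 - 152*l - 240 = (l + 3)*(l^3 + 3*l^2 - 24*l - 80) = (l + 3)*(l + 4)*(l^2 - l - 20) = (l - 5)*(l + 3)*(l + 4)*(l + 4)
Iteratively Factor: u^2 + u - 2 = (u + 2)*(u - 1)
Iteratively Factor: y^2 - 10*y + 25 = (y - 5)*(y - 5)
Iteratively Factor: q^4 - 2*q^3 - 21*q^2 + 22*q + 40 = (q - 5)*(q^3 + 3*q^2 - 6*q - 8) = (q - 5)*(q + 1)*(q^2 + 2*q - 8) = (q - 5)*(q - 2)*(q + 1)*(q + 4)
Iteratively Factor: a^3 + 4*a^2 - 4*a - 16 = (a + 2)*(a^2 + 2*a - 8) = (a + 2)*(a + 4)*(a - 2)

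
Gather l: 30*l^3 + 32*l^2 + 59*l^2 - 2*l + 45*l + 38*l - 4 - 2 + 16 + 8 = 30*l^3 + 91*l^2 + 81*l + 18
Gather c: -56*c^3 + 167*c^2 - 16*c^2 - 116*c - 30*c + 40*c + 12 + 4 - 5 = -56*c^3 + 151*c^2 - 106*c + 11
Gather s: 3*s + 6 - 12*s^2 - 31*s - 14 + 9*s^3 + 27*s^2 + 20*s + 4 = 9*s^3 + 15*s^2 - 8*s - 4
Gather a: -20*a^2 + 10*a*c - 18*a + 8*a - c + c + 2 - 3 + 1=-20*a^2 + a*(10*c - 10)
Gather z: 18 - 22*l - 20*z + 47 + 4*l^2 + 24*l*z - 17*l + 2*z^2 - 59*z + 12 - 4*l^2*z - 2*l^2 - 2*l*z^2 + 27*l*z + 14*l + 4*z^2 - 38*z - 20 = 2*l^2 - 25*l + z^2*(6 - 2*l) + z*(-4*l^2 + 51*l - 117) + 57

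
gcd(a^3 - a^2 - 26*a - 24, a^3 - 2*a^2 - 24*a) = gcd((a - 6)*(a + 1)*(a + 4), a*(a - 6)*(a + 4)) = a^2 - 2*a - 24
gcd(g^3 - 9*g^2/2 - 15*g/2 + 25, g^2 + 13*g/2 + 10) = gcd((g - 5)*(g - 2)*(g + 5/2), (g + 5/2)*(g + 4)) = g + 5/2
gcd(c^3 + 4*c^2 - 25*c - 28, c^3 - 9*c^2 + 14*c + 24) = c^2 - 3*c - 4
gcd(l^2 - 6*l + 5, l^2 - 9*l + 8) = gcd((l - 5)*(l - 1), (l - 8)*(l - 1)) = l - 1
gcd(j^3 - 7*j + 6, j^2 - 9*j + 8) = j - 1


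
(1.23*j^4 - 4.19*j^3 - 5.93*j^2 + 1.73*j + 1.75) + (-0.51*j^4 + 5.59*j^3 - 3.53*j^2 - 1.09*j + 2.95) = 0.72*j^4 + 1.4*j^3 - 9.46*j^2 + 0.64*j + 4.7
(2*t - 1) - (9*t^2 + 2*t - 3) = 2 - 9*t^2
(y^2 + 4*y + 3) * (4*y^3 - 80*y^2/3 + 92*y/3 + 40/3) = 4*y^5 - 32*y^4/3 - 64*y^3 + 56*y^2 + 436*y/3 + 40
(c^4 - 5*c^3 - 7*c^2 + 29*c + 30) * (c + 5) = c^5 - 32*c^3 - 6*c^2 + 175*c + 150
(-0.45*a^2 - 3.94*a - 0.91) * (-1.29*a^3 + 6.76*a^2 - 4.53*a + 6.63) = 0.5805*a^5 + 2.0406*a^4 - 23.422*a^3 + 8.7131*a^2 - 21.9999*a - 6.0333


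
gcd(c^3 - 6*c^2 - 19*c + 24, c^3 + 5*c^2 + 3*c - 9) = c^2 + 2*c - 3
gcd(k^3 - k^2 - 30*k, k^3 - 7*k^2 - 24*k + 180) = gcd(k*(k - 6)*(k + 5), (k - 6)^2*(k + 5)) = k^2 - k - 30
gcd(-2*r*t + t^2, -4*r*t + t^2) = t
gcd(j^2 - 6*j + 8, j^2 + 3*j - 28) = j - 4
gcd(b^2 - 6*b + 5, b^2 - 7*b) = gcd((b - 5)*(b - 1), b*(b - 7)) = 1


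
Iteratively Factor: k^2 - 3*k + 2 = (k - 1)*(k - 2)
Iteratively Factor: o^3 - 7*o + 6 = (o - 2)*(o^2 + 2*o - 3) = (o - 2)*(o - 1)*(o + 3)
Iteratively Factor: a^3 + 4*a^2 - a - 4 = (a + 4)*(a^2 - 1) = (a + 1)*(a + 4)*(a - 1)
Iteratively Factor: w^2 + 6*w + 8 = (w + 4)*(w + 2)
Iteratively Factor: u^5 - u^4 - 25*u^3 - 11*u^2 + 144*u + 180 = (u + 2)*(u^4 - 3*u^3 - 19*u^2 + 27*u + 90) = (u - 5)*(u + 2)*(u^3 + 2*u^2 - 9*u - 18) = (u - 5)*(u - 3)*(u + 2)*(u^2 + 5*u + 6) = (u - 5)*(u - 3)*(u + 2)^2*(u + 3)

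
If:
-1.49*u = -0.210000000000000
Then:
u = 0.14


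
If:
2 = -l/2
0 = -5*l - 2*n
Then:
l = -4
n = 10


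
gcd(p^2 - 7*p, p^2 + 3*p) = p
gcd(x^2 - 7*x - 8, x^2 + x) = x + 1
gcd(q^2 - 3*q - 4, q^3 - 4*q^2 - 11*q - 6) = q + 1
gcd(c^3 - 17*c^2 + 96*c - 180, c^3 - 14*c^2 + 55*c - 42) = c - 6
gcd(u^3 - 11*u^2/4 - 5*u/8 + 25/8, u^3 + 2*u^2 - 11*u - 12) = u + 1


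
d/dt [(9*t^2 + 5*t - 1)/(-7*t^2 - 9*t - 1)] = 2*(-23*t^2 - 16*t - 7)/(49*t^4 + 126*t^3 + 95*t^2 + 18*t + 1)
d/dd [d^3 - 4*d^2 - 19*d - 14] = 3*d^2 - 8*d - 19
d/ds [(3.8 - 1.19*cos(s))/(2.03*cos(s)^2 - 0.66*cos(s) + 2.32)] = (-2.4157*cos(s)^2 + 15.428*cos(s) + 0.2528)*sin(s)/(4.1209*cos(s)^4 - 2.6796*cos(s)^3 + 9.8548*cos(s)^2 - 3.0624*cos(s) + 5.3824)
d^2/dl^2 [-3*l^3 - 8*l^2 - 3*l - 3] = -18*l - 16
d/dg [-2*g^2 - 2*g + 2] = -4*g - 2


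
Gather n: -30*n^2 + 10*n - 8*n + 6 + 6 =-30*n^2 + 2*n + 12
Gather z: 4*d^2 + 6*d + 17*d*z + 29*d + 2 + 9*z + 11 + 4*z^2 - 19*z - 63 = 4*d^2 + 35*d + 4*z^2 + z*(17*d - 10) - 50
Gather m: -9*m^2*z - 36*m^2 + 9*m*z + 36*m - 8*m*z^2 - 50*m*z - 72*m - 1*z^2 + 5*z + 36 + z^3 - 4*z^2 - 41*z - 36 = m^2*(-9*z - 36) + m*(-8*z^2 - 41*z - 36) + z^3 - 5*z^2 - 36*z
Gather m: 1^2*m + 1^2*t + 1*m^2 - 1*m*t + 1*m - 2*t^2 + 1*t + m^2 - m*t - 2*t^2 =2*m^2 + m*(2 - 2*t) - 4*t^2 + 2*t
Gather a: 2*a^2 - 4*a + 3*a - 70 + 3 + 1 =2*a^2 - a - 66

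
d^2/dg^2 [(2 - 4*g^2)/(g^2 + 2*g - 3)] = 4*(4*g^3 - 15*g^2 + 6*g - 11)/(g^6 + 6*g^5 + 3*g^4 - 28*g^3 - 9*g^2 + 54*g - 27)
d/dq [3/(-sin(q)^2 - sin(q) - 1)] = 3*(2*sin(q) + 1)*cos(q)/(sin(q)^2 + sin(q) + 1)^2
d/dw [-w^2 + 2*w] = 2 - 2*w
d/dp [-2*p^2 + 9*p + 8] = 9 - 4*p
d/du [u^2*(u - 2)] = u*(3*u - 4)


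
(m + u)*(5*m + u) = 5*m^2 + 6*m*u + u^2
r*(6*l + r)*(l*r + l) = 6*l^2*r^2 + 6*l^2*r + l*r^3 + l*r^2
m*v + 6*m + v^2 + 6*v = (m + v)*(v + 6)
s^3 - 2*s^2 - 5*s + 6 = (s - 3)*(s - 1)*(s + 2)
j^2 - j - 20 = (j - 5)*(j + 4)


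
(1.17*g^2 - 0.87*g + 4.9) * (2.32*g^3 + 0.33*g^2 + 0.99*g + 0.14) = 2.7144*g^5 - 1.6323*g^4 + 12.2392*g^3 + 0.9195*g^2 + 4.7292*g + 0.686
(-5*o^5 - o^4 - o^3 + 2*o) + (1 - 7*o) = -5*o^5 - o^4 - o^3 - 5*o + 1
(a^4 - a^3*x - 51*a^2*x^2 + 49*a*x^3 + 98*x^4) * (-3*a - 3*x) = -3*a^5 + 156*a^3*x^2 + 6*a^2*x^3 - 441*a*x^4 - 294*x^5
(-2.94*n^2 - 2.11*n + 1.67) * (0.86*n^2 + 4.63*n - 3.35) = -2.5284*n^4 - 15.4268*n^3 + 1.5159*n^2 + 14.8006*n - 5.5945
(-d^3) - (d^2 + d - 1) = -d^3 - d^2 - d + 1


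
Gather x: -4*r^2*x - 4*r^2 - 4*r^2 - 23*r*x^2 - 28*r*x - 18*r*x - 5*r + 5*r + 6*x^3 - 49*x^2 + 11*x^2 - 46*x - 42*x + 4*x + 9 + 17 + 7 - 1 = -8*r^2 + 6*x^3 + x^2*(-23*r - 38) + x*(-4*r^2 - 46*r - 84) + 32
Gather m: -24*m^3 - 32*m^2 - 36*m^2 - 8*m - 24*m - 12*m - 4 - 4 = -24*m^3 - 68*m^2 - 44*m - 8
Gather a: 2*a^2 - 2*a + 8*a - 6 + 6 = 2*a^2 + 6*a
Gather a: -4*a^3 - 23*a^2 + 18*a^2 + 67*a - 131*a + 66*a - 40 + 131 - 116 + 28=-4*a^3 - 5*a^2 + 2*a + 3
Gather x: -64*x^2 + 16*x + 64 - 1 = -64*x^2 + 16*x + 63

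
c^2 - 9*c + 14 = (c - 7)*(c - 2)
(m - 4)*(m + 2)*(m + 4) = m^3 + 2*m^2 - 16*m - 32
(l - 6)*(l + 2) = l^2 - 4*l - 12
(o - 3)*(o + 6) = o^2 + 3*o - 18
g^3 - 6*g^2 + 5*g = g*(g - 5)*(g - 1)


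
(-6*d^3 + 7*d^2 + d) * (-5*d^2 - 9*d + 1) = 30*d^5 + 19*d^4 - 74*d^3 - 2*d^2 + d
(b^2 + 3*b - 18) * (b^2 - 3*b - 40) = b^4 - 67*b^2 - 66*b + 720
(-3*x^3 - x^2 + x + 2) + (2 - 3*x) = -3*x^3 - x^2 - 2*x + 4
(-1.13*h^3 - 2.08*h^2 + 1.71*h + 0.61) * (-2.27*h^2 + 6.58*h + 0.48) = 2.5651*h^5 - 2.7138*h^4 - 18.1105*h^3 + 8.8687*h^2 + 4.8346*h + 0.2928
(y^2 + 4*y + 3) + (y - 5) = y^2 + 5*y - 2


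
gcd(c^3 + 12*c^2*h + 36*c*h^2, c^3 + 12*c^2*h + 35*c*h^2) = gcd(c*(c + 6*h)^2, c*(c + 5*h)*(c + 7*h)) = c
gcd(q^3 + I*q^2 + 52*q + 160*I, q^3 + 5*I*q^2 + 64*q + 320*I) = q^2 - 3*I*q + 40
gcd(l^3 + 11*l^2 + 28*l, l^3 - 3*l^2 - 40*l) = l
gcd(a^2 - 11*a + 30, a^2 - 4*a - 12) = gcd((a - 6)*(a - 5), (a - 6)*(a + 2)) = a - 6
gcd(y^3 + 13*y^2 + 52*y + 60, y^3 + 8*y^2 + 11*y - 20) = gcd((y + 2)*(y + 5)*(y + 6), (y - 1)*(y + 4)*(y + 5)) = y + 5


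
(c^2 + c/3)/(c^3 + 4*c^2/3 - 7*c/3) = (3*c + 1)/(3*c^2 + 4*c - 7)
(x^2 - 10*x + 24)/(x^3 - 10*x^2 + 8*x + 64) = (x - 6)/(x^2 - 6*x - 16)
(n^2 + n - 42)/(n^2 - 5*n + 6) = (n^2 + n - 42)/(n^2 - 5*n + 6)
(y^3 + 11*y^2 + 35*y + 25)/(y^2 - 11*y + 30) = (y^3 + 11*y^2 + 35*y + 25)/(y^2 - 11*y + 30)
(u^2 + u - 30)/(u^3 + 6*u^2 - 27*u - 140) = (u + 6)/(u^2 + 11*u + 28)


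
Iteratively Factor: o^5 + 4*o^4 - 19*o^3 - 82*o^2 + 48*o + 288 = (o + 3)*(o^4 + o^3 - 22*o^2 - 16*o + 96) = (o - 4)*(o + 3)*(o^3 + 5*o^2 - 2*o - 24) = (o - 4)*(o - 2)*(o + 3)*(o^2 + 7*o + 12) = (o - 4)*(o - 2)*(o + 3)^2*(o + 4)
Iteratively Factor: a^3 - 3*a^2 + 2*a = (a)*(a^2 - 3*a + 2) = a*(a - 1)*(a - 2)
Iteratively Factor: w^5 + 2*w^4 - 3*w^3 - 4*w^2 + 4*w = (w + 2)*(w^4 - 3*w^2 + 2*w) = w*(w + 2)*(w^3 - 3*w + 2) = w*(w - 1)*(w + 2)*(w^2 + w - 2) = w*(w - 1)*(w + 2)^2*(w - 1)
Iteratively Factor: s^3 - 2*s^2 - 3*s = (s + 1)*(s^2 - 3*s) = s*(s + 1)*(s - 3)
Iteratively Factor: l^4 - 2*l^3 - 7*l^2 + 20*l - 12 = (l - 1)*(l^3 - l^2 - 8*l + 12) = (l - 1)*(l + 3)*(l^2 - 4*l + 4) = (l - 2)*(l - 1)*(l + 3)*(l - 2)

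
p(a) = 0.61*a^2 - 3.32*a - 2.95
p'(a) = 1.22*a - 3.32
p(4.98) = -4.36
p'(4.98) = 2.76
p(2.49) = -7.43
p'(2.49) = -0.28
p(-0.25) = -2.08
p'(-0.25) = -3.62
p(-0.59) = -0.78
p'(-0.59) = -4.04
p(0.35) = -4.04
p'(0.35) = -2.89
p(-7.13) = 51.73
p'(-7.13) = -12.02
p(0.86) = -5.35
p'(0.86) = -2.27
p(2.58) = -7.46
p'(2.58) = -0.17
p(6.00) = -0.91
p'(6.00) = 4.00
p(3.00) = -7.42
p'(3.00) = 0.34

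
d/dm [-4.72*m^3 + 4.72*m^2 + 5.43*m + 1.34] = -14.16*m^2 + 9.44*m + 5.43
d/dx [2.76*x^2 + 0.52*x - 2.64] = 5.52*x + 0.52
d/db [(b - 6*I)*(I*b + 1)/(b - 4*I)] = (I*b^2 + 8*b - 22*I)/(b^2 - 8*I*b - 16)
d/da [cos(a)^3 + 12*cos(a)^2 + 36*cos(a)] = 3*(sin(a)^2 - 8*cos(a) - 13)*sin(a)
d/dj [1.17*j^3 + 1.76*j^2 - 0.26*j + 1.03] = 3.51*j^2 + 3.52*j - 0.26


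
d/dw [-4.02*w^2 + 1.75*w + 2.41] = 1.75 - 8.04*w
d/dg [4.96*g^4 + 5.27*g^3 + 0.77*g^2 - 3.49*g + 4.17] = 19.84*g^3 + 15.81*g^2 + 1.54*g - 3.49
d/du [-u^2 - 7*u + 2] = -2*u - 7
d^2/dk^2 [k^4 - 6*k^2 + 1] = 12*k^2 - 12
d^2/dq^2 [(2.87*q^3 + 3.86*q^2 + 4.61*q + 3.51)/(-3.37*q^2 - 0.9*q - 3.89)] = (-5.6843418860808e-14*q^5 - 5.6843418860808e-14*q^4 - 10.6978759999998*q^3 + 4.14785400000011*q^2 + 38.153496*q + 1.800494)/(38.272753*q^6 + 30.66363*q^5 + 140.724123*q^4 + 71.51922*q^3 + 162.438231*q^2 + 40.85667*q + 58.863869)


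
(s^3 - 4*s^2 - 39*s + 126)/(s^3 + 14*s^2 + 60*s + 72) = (s^2 - 10*s + 21)/(s^2 + 8*s + 12)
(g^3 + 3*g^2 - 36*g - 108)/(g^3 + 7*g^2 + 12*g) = (g^2 - 36)/(g*(g + 4))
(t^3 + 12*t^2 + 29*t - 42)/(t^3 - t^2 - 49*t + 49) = (t + 6)/(t - 7)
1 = 1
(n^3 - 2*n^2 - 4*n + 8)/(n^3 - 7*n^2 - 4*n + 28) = (n - 2)/(n - 7)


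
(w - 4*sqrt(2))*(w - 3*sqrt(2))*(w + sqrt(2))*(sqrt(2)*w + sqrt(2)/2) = sqrt(2)*w^4 - 12*w^3 + sqrt(2)*w^3/2 - 6*w^2 + 10*sqrt(2)*w^2 + 5*sqrt(2)*w + 48*w + 24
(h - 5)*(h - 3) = h^2 - 8*h + 15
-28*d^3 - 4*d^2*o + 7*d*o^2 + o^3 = (-2*d + o)*(2*d + o)*(7*d + o)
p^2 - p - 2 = (p - 2)*(p + 1)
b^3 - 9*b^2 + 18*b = b*(b - 6)*(b - 3)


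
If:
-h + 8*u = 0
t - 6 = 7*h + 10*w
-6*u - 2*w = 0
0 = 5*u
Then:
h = 0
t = 6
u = 0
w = 0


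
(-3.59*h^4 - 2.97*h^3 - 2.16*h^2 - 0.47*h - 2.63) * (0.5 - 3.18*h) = 11.4162*h^5 + 7.6496*h^4 + 5.3838*h^3 + 0.4146*h^2 + 8.1284*h - 1.315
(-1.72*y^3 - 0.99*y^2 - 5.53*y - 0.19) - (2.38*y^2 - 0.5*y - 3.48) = -1.72*y^3 - 3.37*y^2 - 5.03*y + 3.29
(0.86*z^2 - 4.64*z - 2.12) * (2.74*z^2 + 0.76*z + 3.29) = 2.3564*z^4 - 12.06*z^3 - 6.5058*z^2 - 16.8768*z - 6.9748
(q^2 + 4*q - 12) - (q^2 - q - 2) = 5*q - 10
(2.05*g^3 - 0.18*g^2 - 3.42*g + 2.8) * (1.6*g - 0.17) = 3.28*g^4 - 0.6365*g^3 - 5.4414*g^2 + 5.0614*g - 0.476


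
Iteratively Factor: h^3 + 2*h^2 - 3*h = (h)*(h^2 + 2*h - 3) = h*(h + 3)*(h - 1)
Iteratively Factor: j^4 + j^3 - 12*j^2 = (j)*(j^3 + j^2 - 12*j) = j*(j + 4)*(j^2 - 3*j) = j*(j - 3)*(j + 4)*(j)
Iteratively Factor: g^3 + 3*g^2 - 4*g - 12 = (g - 2)*(g^2 + 5*g + 6) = (g - 2)*(g + 3)*(g + 2)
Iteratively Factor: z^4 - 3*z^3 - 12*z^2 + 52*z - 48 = (z - 2)*(z^3 - z^2 - 14*z + 24) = (z - 3)*(z - 2)*(z^2 + 2*z - 8) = (z - 3)*(z - 2)^2*(z + 4)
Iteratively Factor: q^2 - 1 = (q - 1)*(q + 1)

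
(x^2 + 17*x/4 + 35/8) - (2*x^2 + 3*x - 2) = -x^2 + 5*x/4 + 51/8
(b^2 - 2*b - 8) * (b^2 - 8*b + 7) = b^4 - 10*b^3 + 15*b^2 + 50*b - 56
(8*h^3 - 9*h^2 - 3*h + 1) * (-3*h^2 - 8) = -24*h^5 + 27*h^4 - 55*h^3 + 69*h^2 + 24*h - 8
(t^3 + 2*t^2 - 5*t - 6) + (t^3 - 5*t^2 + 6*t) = 2*t^3 - 3*t^2 + t - 6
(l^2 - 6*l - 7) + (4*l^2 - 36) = 5*l^2 - 6*l - 43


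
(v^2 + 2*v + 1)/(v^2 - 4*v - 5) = (v + 1)/(v - 5)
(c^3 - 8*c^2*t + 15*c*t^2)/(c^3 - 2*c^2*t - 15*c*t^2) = (c - 3*t)/(c + 3*t)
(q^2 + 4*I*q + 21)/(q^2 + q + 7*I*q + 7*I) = (q - 3*I)/(q + 1)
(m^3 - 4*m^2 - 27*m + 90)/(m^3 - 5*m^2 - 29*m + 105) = (m - 6)/(m - 7)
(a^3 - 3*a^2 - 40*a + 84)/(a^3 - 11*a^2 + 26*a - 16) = (a^2 - a - 42)/(a^2 - 9*a + 8)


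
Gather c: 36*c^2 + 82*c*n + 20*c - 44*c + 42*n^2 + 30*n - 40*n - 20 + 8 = 36*c^2 + c*(82*n - 24) + 42*n^2 - 10*n - 12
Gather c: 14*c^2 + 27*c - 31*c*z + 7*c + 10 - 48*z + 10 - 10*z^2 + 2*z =14*c^2 + c*(34 - 31*z) - 10*z^2 - 46*z + 20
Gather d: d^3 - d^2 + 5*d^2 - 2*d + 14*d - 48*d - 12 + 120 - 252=d^3 + 4*d^2 - 36*d - 144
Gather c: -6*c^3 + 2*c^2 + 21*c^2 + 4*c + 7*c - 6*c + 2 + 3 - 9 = -6*c^3 + 23*c^2 + 5*c - 4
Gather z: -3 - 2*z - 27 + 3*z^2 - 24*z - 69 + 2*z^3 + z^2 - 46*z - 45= 2*z^3 + 4*z^2 - 72*z - 144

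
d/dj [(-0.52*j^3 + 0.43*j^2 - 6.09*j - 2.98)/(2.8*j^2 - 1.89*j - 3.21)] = (-1.456*j^4 + 1.9656*j^3 + 21.2469*j^2 + 13.9274*j + 13.9167)/(7.84*j^4 - 10.584*j^3 - 14.4039*j^2 + 12.1338*j + 10.3041)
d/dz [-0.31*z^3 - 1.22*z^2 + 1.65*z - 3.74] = -0.93*z^2 - 2.44*z + 1.65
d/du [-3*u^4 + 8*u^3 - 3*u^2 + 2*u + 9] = -12*u^3 + 24*u^2 - 6*u + 2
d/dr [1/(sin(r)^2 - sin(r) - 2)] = (1 - 2*sin(r))*cos(r)/(sin(r) + cos(r)^2 + 1)^2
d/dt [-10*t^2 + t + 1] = 1 - 20*t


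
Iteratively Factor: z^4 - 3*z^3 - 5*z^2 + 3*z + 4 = (z - 1)*(z^3 - 2*z^2 - 7*z - 4) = (z - 1)*(z + 1)*(z^2 - 3*z - 4) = (z - 1)*(z + 1)^2*(z - 4)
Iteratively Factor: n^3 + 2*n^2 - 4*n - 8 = (n + 2)*(n^2 - 4) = (n + 2)^2*(n - 2)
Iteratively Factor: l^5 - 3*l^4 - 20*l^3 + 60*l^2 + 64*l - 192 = (l - 2)*(l^4 - l^3 - 22*l^2 + 16*l + 96) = (l - 3)*(l - 2)*(l^3 + 2*l^2 - 16*l - 32) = (l - 3)*(l - 2)*(l + 4)*(l^2 - 2*l - 8) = (l - 3)*(l - 2)*(l + 2)*(l + 4)*(l - 4)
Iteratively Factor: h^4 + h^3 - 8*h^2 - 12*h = (h - 3)*(h^3 + 4*h^2 + 4*h) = h*(h - 3)*(h^2 + 4*h + 4) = h*(h - 3)*(h + 2)*(h + 2)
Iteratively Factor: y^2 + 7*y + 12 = (y + 3)*(y + 4)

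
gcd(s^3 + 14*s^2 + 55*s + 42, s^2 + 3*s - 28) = s + 7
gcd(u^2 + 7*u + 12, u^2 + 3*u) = u + 3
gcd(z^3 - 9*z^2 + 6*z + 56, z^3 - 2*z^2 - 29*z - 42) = z^2 - 5*z - 14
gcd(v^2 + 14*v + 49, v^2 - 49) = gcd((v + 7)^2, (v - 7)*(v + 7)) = v + 7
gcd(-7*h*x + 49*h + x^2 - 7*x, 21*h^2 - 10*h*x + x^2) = -7*h + x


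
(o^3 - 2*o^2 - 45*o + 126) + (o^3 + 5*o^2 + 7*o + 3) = 2*o^3 + 3*o^2 - 38*o + 129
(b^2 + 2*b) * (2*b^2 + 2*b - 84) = 2*b^4 + 6*b^3 - 80*b^2 - 168*b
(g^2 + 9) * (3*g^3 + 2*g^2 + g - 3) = 3*g^5 + 2*g^4 + 28*g^3 + 15*g^2 + 9*g - 27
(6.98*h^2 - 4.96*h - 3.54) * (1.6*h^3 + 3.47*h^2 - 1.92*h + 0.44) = 11.168*h^5 + 16.2846*h^4 - 36.2768*h^3 + 0.310599999999997*h^2 + 4.6144*h - 1.5576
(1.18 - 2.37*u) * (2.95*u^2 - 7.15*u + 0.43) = -6.9915*u^3 + 20.4265*u^2 - 9.4561*u + 0.5074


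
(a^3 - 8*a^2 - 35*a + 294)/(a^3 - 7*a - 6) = (-a^3 + 8*a^2 + 35*a - 294)/(-a^3 + 7*a + 6)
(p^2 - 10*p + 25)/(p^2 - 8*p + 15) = (p - 5)/(p - 3)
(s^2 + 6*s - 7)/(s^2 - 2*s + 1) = (s + 7)/(s - 1)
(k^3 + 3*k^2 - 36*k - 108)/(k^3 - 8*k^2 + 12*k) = (k^2 + 9*k + 18)/(k*(k - 2))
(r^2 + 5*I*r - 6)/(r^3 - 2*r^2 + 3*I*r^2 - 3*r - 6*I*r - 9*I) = (r + 2*I)/(r^2 - 2*r - 3)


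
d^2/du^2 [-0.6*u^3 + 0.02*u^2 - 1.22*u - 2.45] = 0.04 - 3.6*u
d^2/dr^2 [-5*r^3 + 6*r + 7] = -30*r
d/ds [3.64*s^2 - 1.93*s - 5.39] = 7.28*s - 1.93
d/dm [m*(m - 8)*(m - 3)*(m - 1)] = 4*m^3 - 36*m^2 + 70*m - 24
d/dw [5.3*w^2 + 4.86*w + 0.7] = 10.6*w + 4.86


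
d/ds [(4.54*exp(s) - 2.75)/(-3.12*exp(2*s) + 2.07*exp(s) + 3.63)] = (14.1648*exp(2*s) - 17.16*exp(s) + 22.1727)*exp(s)/(9.7344*exp(4*s) - 12.9168*exp(3*s) - 18.3663*exp(2*s) + 15.0282*exp(s) + 13.1769)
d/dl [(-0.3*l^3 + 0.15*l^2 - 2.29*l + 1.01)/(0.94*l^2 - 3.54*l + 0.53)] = (-0.282*l^4 + 2.124*l^3 + 1.1446*l^2 - 1.7398*l + 2.3617)/(0.8836*l^4 - 6.6552*l^3 + 13.528*l^2 - 3.7524*l + 0.2809)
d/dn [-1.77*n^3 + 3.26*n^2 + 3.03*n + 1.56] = -5.31*n^2 + 6.52*n + 3.03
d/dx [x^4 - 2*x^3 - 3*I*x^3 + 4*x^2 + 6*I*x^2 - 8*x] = 4*x^3 + x^2*(-6 - 9*I) + x*(8 + 12*I) - 8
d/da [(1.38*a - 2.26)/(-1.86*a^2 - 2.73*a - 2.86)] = (2.5668*a^2 - 8.4072*a - 10.1166)/(3.4596*a^4 + 10.1556*a^3 + 18.0921*a^2 + 15.6156*a + 8.1796)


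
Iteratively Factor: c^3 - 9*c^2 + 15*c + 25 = (c - 5)*(c^2 - 4*c - 5) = (c - 5)*(c + 1)*(c - 5)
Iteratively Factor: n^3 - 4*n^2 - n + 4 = (n - 4)*(n^2 - 1) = (n - 4)*(n + 1)*(n - 1)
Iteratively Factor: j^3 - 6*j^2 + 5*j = (j - 1)*(j^2 - 5*j) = (j - 5)*(j - 1)*(j)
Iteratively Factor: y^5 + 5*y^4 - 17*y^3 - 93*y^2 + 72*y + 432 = (y - 3)*(y^4 + 8*y^3 + 7*y^2 - 72*y - 144) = (y - 3)*(y + 4)*(y^3 + 4*y^2 - 9*y - 36) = (y - 3)*(y + 4)^2*(y^2 - 9) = (y - 3)^2*(y + 4)^2*(y + 3)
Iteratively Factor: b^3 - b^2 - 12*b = (b - 4)*(b^2 + 3*b) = (b - 4)*(b + 3)*(b)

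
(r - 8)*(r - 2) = r^2 - 10*r + 16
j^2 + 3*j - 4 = (j - 1)*(j + 4)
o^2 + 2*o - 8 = (o - 2)*(o + 4)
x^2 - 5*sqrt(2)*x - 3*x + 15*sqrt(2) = (x - 3)*(x - 5*sqrt(2))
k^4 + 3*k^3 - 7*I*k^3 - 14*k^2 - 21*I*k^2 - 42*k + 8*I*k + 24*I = (k + 3)*(k - 4*I)*(k - 2*I)*(k - I)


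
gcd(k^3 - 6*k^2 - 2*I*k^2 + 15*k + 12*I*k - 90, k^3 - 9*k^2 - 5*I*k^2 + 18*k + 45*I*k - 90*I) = k^2 + k*(-6 - 5*I) + 30*I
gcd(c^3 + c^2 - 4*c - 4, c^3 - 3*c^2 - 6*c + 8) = c + 2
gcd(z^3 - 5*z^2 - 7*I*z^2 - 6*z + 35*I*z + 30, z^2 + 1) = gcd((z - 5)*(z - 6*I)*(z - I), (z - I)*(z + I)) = z - I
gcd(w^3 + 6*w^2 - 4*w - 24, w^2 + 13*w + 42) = w + 6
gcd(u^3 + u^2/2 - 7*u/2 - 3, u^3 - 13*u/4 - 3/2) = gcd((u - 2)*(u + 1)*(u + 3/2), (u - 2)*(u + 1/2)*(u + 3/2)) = u^2 - u/2 - 3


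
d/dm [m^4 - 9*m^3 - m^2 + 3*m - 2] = 4*m^3 - 27*m^2 - 2*m + 3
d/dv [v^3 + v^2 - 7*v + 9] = 3*v^2 + 2*v - 7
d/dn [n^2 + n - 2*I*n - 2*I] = 2*n + 1 - 2*I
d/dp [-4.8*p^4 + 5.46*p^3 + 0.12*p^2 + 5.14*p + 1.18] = -19.2*p^3 + 16.38*p^2 + 0.24*p + 5.14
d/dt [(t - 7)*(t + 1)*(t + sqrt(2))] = 3*t^2 - 12*t + 2*sqrt(2)*t - 6*sqrt(2) - 7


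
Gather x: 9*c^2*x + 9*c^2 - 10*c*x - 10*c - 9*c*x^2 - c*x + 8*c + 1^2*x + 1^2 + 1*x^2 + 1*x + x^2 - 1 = 9*c^2 - 2*c + x^2*(2 - 9*c) + x*(9*c^2 - 11*c + 2)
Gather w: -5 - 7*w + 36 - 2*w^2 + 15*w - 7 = -2*w^2 + 8*w + 24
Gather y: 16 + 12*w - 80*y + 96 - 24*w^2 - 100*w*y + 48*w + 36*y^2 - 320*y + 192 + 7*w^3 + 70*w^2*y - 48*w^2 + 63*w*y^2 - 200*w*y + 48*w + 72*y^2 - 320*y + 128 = 7*w^3 - 72*w^2 + 108*w + y^2*(63*w + 108) + y*(70*w^2 - 300*w - 720) + 432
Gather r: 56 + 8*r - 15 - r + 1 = 7*r + 42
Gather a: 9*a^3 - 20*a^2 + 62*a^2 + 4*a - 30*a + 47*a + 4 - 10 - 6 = 9*a^3 + 42*a^2 + 21*a - 12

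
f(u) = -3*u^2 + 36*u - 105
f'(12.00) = -36.00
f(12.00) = -105.00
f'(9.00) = -18.00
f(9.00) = -24.00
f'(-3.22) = 55.32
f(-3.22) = -252.03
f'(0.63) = 32.22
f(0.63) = -83.51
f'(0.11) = 35.34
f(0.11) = -101.08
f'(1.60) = 26.40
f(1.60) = -55.08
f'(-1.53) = 45.18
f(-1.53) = -167.10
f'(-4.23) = 61.38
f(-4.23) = -310.96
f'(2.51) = 20.94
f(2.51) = -33.54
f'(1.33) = 28.02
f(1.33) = -62.43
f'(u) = 36 - 6*u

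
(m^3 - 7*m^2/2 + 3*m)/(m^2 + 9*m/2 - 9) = m*(m - 2)/(m + 6)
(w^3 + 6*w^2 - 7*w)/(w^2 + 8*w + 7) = w*(w - 1)/(w + 1)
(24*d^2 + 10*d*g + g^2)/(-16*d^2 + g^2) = (-6*d - g)/(4*d - g)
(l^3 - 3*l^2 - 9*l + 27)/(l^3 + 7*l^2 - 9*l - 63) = (l - 3)/(l + 7)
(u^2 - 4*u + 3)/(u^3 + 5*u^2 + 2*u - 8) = (u - 3)/(u^2 + 6*u + 8)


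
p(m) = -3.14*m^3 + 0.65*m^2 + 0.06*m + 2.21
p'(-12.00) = -1372.02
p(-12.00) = 5521.01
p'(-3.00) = -88.62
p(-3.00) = 92.66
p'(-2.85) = -80.16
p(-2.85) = 80.01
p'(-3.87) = -146.05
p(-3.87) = 193.71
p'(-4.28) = -178.06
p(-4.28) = 260.04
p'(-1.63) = -27.09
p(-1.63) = 17.44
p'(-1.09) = -12.55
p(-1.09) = 6.98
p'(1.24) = -12.81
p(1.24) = -2.70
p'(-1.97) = -39.06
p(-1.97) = 28.62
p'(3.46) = -108.21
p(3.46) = -119.87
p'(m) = -9.42*m^2 + 1.3*m + 0.06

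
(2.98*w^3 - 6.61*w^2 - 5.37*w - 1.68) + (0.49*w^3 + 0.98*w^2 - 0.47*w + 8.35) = 3.47*w^3 - 5.63*w^2 - 5.84*w + 6.67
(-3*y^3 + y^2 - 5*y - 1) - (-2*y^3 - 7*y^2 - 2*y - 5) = -y^3 + 8*y^2 - 3*y + 4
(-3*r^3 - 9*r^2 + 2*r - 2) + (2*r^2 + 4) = -3*r^3 - 7*r^2 + 2*r + 2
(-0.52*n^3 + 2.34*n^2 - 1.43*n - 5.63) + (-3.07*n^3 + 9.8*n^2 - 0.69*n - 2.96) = -3.59*n^3 + 12.14*n^2 - 2.12*n - 8.59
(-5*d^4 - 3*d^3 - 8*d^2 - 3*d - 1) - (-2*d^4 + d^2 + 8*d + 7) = -3*d^4 - 3*d^3 - 9*d^2 - 11*d - 8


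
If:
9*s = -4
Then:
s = -4/9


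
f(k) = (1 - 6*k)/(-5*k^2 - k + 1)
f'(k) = (1 - 6*k)*(10*k + 1)/(-5*k^2 - k + 1)^2 - 6/(-5*k^2 - k + 1)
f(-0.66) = -9.58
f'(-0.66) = -91.93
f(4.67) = 0.24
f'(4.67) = -0.05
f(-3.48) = -0.39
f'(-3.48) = -0.13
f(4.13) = 0.27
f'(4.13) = -0.06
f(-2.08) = -0.73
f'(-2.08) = -0.45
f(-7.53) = -0.17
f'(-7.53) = -0.02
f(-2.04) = -0.75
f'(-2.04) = -0.48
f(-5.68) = -0.23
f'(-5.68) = -0.04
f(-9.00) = -0.14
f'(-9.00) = -0.02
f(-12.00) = -0.10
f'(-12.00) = -0.00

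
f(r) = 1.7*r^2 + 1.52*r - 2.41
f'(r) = 3.4*r + 1.52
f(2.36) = 10.65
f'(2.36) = 9.54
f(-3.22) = 10.32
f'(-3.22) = -9.43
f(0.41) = -1.50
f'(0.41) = 2.91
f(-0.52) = -2.74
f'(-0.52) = -0.25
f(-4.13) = 20.31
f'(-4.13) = -12.52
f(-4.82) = 29.76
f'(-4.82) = -14.87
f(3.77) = 27.48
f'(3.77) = 14.34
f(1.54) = 3.96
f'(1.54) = 6.76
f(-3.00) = 8.33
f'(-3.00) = -8.68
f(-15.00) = 357.29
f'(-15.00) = -49.48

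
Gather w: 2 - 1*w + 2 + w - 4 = 0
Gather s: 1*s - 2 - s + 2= 0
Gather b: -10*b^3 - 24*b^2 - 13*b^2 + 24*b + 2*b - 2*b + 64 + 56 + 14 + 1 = -10*b^3 - 37*b^2 + 24*b + 135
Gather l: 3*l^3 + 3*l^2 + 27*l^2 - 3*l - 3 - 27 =3*l^3 + 30*l^2 - 3*l - 30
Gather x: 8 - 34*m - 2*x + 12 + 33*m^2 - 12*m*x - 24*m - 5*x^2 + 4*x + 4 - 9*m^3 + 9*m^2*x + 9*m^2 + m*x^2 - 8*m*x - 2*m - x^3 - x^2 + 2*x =-9*m^3 + 42*m^2 - 60*m - x^3 + x^2*(m - 6) + x*(9*m^2 - 20*m + 4) + 24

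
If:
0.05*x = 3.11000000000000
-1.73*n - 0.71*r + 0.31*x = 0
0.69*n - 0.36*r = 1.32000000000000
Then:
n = 7.08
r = 9.90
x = 62.20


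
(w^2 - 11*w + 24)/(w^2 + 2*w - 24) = (w^2 - 11*w + 24)/(w^2 + 2*w - 24)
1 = 1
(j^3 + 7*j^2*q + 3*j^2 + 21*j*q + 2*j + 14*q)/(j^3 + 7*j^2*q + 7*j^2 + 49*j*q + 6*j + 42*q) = (j + 2)/(j + 6)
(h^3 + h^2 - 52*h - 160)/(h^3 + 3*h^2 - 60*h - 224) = (h + 5)/(h + 7)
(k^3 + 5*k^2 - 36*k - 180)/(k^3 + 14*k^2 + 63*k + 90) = (k - 6)/(k + 3)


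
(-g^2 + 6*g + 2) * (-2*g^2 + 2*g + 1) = 2*g^4 - 14*g^3 + 7*g^2 + 10*g + 2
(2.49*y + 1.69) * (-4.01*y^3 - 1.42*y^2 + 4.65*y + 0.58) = -9.9849*y^4 - 10.3127*y^3 + 9.1787*y^2 + 9.3027*y + 0.9802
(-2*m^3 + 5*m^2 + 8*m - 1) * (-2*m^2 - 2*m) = 4*m^5 - 6*m^4 - 26*m^3 - 14*m^2 + 2*m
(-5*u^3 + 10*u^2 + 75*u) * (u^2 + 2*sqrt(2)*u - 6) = -5*u^5 - 10*sqrt(2)*u^4 + 10*u^4 + 20*sqrt(2)*u^3 + 105*u^3 - 60*u^2 + 150*sqrt(2)*u^2 - 450*u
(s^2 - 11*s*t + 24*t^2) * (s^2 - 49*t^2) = s^4 - 11*s^3*t - 25*s^2*t^2 + 539*s*t^3 - 1176*t^4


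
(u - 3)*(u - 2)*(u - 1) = u^3 - 6*u^2 + 11*u - 6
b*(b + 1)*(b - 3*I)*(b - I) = b^4 + b^3 - 4*I*b^3 - 3*b^2 - 4*I*b^2 - 3*b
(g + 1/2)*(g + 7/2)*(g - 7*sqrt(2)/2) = g^3 - 7*sqrt(2)*g^2/2 + 4*g^2 - 14*sqrt(2)*g + 7*g/4 - 49*sqrt(2)/8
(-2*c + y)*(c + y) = -2*c^2 - c*y + y^2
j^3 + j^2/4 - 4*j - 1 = (j - 2)*(j + 1/4)*(j + 2)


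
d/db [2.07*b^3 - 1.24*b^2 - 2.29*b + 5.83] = 6.21*b^2 - 2.48*b - 2.29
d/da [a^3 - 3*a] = 3*a^2 - 3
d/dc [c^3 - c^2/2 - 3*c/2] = 3*c^2 - c - 3/2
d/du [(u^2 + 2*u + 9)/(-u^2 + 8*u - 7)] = 2*(5*u^2 + 2*u - 43)/(u^4 - 16*u^3 + 78*u^2 - 112*u + 49)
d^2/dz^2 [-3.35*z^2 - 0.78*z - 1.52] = -6.70000000000000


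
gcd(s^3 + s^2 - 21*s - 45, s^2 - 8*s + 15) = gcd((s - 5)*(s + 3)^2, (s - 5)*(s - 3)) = s - 5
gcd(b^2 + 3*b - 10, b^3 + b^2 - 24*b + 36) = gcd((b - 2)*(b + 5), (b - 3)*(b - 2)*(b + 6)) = b - 2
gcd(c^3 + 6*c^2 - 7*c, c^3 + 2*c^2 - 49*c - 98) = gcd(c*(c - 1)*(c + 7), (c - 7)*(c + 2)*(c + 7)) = c + 7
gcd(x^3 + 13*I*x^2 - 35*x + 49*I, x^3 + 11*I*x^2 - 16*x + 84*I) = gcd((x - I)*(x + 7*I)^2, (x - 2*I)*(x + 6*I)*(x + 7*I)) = x + 7*I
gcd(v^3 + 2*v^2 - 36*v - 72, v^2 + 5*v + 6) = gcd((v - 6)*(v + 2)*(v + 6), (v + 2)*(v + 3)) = v + 2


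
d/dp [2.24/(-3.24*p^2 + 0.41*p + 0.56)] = (14.5152*p - 0.9184)/(-3.24*p^2 + 0.41*p + 0.56)^2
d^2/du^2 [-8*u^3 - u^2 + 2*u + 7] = -48*u - 2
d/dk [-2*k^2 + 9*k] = 9 - 4*k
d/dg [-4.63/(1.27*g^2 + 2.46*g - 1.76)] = (11.7602*g + 11.3898)/(1.27*g^2 + 2.46*g - 1.76)^2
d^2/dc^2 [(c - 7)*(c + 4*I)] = 2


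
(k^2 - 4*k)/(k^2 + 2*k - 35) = k*(k - 4)/(k^2 + 2*k - 35)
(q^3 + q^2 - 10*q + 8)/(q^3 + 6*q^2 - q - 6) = (q^2 + 2*q - 8)/(q^2 + 7*q + 6)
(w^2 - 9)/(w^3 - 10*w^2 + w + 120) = (w - 3)/(w^2 - 13*w + 40)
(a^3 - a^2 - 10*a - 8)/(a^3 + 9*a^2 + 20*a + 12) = (a - 4)/(a + 6)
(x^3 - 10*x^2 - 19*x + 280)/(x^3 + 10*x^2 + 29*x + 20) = (x^2 - 15*x + 56)/(x^2 + 5*x + 4)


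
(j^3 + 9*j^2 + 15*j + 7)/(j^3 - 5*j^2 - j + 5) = (j^2 + 8*j + 7)/(j^2 - 6*j + 5)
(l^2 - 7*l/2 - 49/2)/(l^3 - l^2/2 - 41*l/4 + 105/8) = 4*(l - 7)/(4*l^2 - 16*l + 15)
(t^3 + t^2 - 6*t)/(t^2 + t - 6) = t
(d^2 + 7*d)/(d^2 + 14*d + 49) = d/(d + 7)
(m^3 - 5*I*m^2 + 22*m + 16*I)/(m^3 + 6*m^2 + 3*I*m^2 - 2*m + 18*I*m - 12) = (m - 8*I)/(m + 6)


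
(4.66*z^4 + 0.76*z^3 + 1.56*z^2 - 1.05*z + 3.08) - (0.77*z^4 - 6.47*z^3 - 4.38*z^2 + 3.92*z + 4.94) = 3.89*z^4 + 7.23*z^3 + 5.94*z^2 - 4.97*z - 1.86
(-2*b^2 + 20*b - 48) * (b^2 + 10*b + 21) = -2*b^4 + 110*b^2 - 60*b - 1008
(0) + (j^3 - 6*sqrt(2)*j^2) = j^3 - 6*sqrt(2)*j^2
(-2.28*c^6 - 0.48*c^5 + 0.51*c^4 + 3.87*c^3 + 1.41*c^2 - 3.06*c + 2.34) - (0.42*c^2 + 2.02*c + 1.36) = -2.28*c^6 - 0.48*c^5 + 0.51*c^4 + 3.87*c^3 + 0.99*c^2 - 5.08*c + 0.98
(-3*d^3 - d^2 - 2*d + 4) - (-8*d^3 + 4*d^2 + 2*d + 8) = 5*d^3 - 5*d^2 - 4*d - 4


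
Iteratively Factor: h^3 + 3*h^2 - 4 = (h - 1)*(h^2 + 4*h + 4) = (h - 1)*(h + 2)*(h + 2)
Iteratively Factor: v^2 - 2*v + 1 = (v - 1)*(v - 1)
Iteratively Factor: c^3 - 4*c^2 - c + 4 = (c + 1)*(c^2 - 5*c + 4) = (c - 1)*(c + 1)*(c - 4)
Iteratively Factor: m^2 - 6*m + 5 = (m - 1)*(m - 5)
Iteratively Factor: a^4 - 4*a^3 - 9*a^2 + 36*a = (a - 4)*(a^3 - 9*a) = (a - 4)*(a + 3)*(a^2 - 3*a) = a*(a - 4)*(a + 3)*(a - 3)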